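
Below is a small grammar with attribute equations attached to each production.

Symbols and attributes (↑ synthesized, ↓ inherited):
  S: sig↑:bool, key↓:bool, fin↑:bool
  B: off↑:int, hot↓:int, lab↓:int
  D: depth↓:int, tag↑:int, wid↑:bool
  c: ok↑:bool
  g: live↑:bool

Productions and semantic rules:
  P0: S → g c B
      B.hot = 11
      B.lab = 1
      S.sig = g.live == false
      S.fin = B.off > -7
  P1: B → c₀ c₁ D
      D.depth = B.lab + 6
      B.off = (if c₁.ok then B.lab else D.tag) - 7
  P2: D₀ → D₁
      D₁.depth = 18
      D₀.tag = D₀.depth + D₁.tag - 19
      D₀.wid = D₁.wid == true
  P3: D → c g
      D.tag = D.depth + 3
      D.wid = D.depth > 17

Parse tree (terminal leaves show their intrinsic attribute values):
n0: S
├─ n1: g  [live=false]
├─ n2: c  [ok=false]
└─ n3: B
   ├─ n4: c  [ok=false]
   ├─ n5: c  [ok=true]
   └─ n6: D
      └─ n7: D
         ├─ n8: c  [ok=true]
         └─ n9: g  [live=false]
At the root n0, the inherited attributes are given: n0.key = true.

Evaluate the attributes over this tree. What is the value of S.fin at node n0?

true

1. n0.key = true  [given at root]
2. n1.live = false  [terminal]
3. n2.ok = false  [terminal]
4. n3.hot = 11  [11]
5. n3.lab = 1  [1]
6. n4.ok = false  [terminal]
7. n5.ok = true  [terminal]
8. n6.depth = 7  [B.lab + 6]
9. n7.depth = 18  [18]
10. n8.ok = true  [terminal]
11. n9.live = false  [terminal]
12. n7.tag = 21  [D.depth + 3]
13. n7.wid = true  [D.depth > 17]
14. n6.tag = 9  [D₀.depth + D₁.tag - 19]
15. n6.wid = true  [D₁.wid == true]
16. n3.off = -6  [(if c₁.ok then B.lab else D.tag) - 7]
17. n0.sig = true  [g.live == false]
18. n0.fin = true  [B.off > -7]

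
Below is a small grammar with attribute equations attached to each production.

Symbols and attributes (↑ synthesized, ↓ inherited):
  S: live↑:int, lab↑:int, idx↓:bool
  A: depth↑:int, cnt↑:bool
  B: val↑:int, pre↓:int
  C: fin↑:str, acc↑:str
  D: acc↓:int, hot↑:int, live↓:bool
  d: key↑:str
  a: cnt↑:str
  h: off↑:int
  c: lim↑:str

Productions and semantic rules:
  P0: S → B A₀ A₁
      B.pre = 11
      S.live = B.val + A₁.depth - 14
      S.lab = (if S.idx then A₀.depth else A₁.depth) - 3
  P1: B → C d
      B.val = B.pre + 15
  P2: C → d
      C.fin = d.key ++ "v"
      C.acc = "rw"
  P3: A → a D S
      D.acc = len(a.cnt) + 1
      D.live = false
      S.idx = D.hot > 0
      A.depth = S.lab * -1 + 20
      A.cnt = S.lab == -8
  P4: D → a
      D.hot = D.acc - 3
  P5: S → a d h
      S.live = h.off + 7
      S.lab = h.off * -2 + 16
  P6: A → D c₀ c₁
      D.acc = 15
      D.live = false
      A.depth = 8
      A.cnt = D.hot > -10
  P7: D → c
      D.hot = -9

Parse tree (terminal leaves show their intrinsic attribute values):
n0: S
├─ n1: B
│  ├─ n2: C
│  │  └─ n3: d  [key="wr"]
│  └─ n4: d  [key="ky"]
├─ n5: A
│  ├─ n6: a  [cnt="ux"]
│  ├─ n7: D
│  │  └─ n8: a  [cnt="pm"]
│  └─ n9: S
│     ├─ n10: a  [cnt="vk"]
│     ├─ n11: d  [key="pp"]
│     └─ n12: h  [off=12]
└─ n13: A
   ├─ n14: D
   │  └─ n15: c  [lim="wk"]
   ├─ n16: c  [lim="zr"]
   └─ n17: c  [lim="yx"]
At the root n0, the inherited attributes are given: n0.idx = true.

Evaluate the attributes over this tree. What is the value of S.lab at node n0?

25

1. n0.idx = true  [given at root]
2. n1.pre = 11  [11]
3. n3.key = "wr"  [terminal]
4. n2.fin = "wrv"  [d.key ++ "v"]
5. n2.acc = "rw"  ["rw"]
6. n4.key = "ky"  [terminal]
7. n1.val = 26  [B.pre + 15]
8. n6.cnt = "ux"  [terminal]
9. n7.acc = 3  [len(a.cnt) + 1]
10. n7.live = false  [false]
11. n8.cnt = "pm"  [terminal]
12. n7.hot = 0  [D.acc - 3]
13. n9.idx = false  [D.hot > 0]
14. n10.cnt = "vk"  [terminal]
15. n11.key = "pp"  [terminal]
16. n12.off = 12  [terminal]
17. n9.live = 19  [h.off + 7]
18. n9.lab = -8  [h.off * -2 + 16]
19. n5.depth = 28  [S.lab * -1 + 20]
20. n5.cnt = true  [S.lab == -8]
21. n14.acc = 15  [15]
22. n14.live = false  [false]
23. n15.lim = "wk"  [terminal]
24. n14.hot = -9  [-9]
25. n16.lim = "zr"  [terminal]
26. n17.lim = "yx"  [terminal]
27. n13.depth = 8  [8]
28. n13.cnt = true  [D.hot > -10]
29. n0.live = 20  [B.val + A₁.depth - 14]
30. n0.lab = 25  [(if S.idx then A₀.depth else A₁.depth) - 3]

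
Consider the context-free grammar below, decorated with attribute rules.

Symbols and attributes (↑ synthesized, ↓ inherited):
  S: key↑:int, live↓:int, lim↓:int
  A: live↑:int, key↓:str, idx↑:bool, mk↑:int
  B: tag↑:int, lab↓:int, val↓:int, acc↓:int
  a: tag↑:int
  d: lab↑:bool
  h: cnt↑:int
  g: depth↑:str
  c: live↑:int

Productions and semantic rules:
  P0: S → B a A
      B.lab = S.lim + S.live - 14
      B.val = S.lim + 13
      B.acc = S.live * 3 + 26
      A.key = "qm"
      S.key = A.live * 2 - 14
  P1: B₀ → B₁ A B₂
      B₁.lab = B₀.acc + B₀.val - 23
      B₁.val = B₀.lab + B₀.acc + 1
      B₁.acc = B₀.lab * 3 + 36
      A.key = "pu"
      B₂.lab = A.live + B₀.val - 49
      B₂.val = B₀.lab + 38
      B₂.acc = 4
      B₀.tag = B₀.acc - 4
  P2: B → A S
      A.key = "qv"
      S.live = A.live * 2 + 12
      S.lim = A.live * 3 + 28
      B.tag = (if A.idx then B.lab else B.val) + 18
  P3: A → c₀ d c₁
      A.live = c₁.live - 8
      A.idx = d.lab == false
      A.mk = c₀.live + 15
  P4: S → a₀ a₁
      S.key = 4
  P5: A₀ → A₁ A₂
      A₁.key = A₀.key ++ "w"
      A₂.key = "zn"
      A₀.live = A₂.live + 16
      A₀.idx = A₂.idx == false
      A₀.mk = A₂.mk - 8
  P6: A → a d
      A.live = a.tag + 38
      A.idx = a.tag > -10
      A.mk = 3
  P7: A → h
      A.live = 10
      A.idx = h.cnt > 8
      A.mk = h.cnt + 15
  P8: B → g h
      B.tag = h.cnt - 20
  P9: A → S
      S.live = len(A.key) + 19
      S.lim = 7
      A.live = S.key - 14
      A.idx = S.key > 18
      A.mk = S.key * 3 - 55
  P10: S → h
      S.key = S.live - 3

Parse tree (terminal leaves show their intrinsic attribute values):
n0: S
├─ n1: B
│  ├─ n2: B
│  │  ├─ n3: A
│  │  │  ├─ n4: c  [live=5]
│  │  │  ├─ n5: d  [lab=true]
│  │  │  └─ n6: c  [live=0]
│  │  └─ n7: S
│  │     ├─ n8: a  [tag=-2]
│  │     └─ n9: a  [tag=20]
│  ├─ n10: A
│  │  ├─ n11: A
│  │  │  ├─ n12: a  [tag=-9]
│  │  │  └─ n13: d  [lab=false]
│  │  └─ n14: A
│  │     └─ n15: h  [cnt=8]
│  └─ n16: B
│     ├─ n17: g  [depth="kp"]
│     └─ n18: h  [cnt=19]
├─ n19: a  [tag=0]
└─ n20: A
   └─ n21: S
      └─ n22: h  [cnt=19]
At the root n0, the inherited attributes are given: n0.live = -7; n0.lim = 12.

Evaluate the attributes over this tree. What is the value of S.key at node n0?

1. n0.live = -7  [given at root]
2. n0.lim = 12  [given at root]
3. n1.lab = -9  [S.lim + S.live - 14]
4. n1.val = 25  [S.lim + 13]
5. n1.acc = 5  [S.live * 3 + 26]
6. n2.lab = 7  [B₀.acc + B₀.val - 23]
7. n2.val = -3  [B₀.lab + B₀.acc + 1]
8. n2.acc = 9  [B₀.lab * 3 + 36]
9. n3.key = "qv"  ["qv"]
10. n4.live = 5  [terminal]
11. n5.lab = true  [terminal]
12. n6.live = 0  [terminal]
13. n3.live = -8  [c₁.live - 8]
14. n3.idx = false  [d.lab == false]
15. n3.mk = 20  [c₀.live + 15]
16. n7.live = -4  [A.live * 2 + 12]
17. n7.lim = 4  [A.live * 3 + 28]
18. n8.tag = -2  [terminal]
19. n9.tag = 20  [terminal]
20. n7.key = 4  [4]
21. n2.tag = 15  [(if A.idx then B.lab else B.val) + 18]
22. n10.key = "pu"  ["pu"]
23. n11.key = "puw"  [A₀.key ++ "w"]
24. n12.tag = -9  [terminal]
25. n13.lab = false  [terminal]
26. n11.live = 29  [a.tag + 38]
27. n11.idx = true  [a.tag > -10]
28. n11.mk = 3  [3]
29. n14.key = "zn"  ["zn"]
30. n15.cnt = 8  [terminal]
31. n14.live = 10  [10]
32. n14.idx = false  [h.cnt > 8]
33. n14.mk = 23  [h.cnt + 15]
34. n10.live = 26  [A₂.live + 16]
35. n10.idx = true  [A₂.idx == false]
36. n10.mk = 15  [A₂.mk - 8]
37. n16.lab = 2  [A.live + B₀.val - 49]
38. n16.val = 29  [B₀.lab + 38]
39. n16.acc = 4  [4]
40. n17.depth = "kp"  [terminal]
41. n18.cnt = 19  [terminal]
42. n16.tag = -1  [h.cnt - 20]
43. n1.tag = 1  [B₀.acc - 4]
44. n19.tag = 0  [terminal]
45. n20.key = "qm"  ["qm"]
46. n21.live = 21  [len(A.key) + 19]
47. n21.lim = 7  [7]
48. n22.cnt = 19  [terminal]
49. n21.key = 18  [S.live - 3]
50. n20.live = 4  [S.key - 14]
51. n20.idx = false  [S.key > 18]
52. n20.mk = -1  [S.key * 3 - 55]
53. n0.key = -6  [A.live * 2 - 14]

-6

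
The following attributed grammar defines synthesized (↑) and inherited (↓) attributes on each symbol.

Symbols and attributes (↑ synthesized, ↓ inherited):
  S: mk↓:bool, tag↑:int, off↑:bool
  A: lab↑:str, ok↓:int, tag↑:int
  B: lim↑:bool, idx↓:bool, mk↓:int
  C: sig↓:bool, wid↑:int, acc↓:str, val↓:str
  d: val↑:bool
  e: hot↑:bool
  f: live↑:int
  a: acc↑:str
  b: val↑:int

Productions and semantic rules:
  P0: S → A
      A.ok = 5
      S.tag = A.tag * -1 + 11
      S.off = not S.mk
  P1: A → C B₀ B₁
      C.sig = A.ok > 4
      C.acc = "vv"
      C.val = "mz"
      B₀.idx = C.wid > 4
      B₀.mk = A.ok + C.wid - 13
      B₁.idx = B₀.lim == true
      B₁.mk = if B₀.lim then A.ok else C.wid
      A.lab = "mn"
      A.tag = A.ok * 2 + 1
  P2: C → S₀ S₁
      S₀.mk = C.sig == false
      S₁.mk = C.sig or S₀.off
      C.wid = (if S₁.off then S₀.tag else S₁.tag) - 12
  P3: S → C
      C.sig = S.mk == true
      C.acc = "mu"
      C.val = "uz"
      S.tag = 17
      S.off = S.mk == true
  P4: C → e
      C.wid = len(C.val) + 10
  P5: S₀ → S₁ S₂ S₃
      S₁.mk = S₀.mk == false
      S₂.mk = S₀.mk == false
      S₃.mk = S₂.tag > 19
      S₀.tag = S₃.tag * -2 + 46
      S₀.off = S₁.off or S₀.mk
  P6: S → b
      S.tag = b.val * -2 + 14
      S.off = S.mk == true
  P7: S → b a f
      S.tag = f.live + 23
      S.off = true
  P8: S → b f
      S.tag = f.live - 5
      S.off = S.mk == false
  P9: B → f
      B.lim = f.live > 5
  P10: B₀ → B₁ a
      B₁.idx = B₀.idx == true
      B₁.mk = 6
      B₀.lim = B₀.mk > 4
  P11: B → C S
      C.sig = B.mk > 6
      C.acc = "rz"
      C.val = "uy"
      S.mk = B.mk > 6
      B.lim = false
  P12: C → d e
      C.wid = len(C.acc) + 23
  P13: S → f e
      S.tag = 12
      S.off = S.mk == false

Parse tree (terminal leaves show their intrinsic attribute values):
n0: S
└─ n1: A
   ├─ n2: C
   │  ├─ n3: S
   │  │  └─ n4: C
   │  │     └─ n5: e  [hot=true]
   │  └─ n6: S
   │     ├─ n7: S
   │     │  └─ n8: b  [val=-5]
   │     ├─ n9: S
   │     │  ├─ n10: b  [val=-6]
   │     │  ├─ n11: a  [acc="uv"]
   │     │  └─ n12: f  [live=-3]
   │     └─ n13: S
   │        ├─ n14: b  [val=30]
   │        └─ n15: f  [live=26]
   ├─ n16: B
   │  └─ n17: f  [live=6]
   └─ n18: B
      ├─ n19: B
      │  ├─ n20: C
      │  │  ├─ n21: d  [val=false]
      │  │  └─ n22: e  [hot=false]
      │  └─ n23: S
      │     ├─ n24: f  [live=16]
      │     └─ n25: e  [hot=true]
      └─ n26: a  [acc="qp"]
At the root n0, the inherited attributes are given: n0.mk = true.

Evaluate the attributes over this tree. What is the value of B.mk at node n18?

1. n0.mk = true  [given at root]
2. n1.ok = 5  [5]
3. n2.sig = true  [A.ok > 4]
4. n2.acc = "vv"  ["vv"]
5. n2.val = "mz"  ["mz"]
6. n3.mk = false  [C.sig == false]
7. n4.sig = false  [S.mk == true]
8. n4.acc = "mu"  ["mu"]
9. n4.val = "uz"  ["uz"]
10. n5.hot = true  [terminal]
11. n4.wid = 12  [len(C.val) + 10]
12. n3.tag = 17  [17]
13. n3.off = false  [S.mk == true]
14. n6.mk = true  [C.sig or S₀.off]
15. n7.mk = false  [S₀.mk == false]
16. n8.val = -5  [terminal]
17. n7.tag = 24  [b.val * -2 + 14]
18. n7.off = false  [S.mk == true]
19. n9.mk = false  [S₀.mk == false]
20. n10.val = -6  [terminal]
21. n11.acc = "uv"  [terminal]
22. n12.live = -3  [terminal]
23. n9.tag = 20  [f.live + 23]
24. n9.off = true  [true]
25. n13.mk = true  [S₂.tag > 19]
26. n14.val = 30  [terminal]
27. n15.live = 26  [terminal]
28. n13.tag = 21  [f.live - 5]
29. n13.off = false  [S.mk == false]
30. n6.tag = 4  [S₃.tag * -2 + 46]
31. n6.off = true  [S₁.off or S₀.mk]
32. n2.wid = 5  [(if S₁.off then S₀.tag else S₁.tag) - 12]
33. n16.idx = true  [C.wid > 4]
34. n16.mk = -3  [A.ok + C.wid - 13]
35. n17.live = 6  [terminal]
36. n16.lim = true  [f.live > 5]
37. n18.idx = true  [B₀.lim == true]
38. n18.mk = 5  [if B₀.lim then A.ok else C.wid]
39. n19.idx = true  [B₀.idx == true]
40. n19.mk = 6  [6]
41. n20.sig = false  [B.mk > 6]
42. n20.acc = "rz"  ["rz"]
43. n20.val = "uy"  ["uy"]
44. n21.val = false  [terminal]
45. n22.hot = false  [terminal]
46. n20.wid = 25  [len(C.acc) + 23]
47. n23.mk = false  [B.mk > 6]
48. n24.live = 16  [terminal]
49. n25.hot = true  [terminal]
50. n23.tag = 12  [12]
51. n23.off = true  [S.mk == false]
52. n19.lim = false  [false]
53. n26.acc = "qp"  [terminal]
54. n18.lim = true  [B₀.mk > 4]
55. n1.lab = "mn"  ["mn"]
56. n1.tag = 11  [A.ok * 2 + 1]
57. n0.tag = 0  [A.tag * -1 + 11]
58. n0.off = false  [not S.mk]

5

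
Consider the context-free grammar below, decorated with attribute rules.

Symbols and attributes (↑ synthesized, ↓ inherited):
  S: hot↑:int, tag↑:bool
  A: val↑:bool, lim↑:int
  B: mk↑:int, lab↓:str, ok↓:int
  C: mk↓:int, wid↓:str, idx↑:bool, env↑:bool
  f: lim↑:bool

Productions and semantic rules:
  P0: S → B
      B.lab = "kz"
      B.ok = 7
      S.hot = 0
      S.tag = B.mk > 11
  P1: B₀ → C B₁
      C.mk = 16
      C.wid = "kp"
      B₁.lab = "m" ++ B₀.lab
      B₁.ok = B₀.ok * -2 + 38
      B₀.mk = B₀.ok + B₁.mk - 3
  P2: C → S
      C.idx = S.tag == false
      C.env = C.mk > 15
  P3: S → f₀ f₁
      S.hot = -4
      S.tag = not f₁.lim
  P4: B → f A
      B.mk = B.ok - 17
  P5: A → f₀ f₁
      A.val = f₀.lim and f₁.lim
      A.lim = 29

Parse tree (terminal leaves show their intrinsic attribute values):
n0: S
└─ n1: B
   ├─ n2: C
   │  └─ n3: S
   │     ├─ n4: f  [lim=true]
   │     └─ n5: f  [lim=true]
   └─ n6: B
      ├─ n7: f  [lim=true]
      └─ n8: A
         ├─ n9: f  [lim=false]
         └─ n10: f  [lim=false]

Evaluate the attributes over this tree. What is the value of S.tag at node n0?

false

1. n1.lab = "kz"  ["kz"]
2. n1.ok = 7  [7]
3. n2.mk = 16  [16]
4. n2.wid = "kp"  ["kp"]
5. n4.lim = true  [terminal]
6. n5.lim = true  [terminal]
7. n3.hot = -4  [-4]
8. n3.tag = false  [not f₁.lim]
9. n2.idx = true  [S.tag == false]
10. n2.env = true  [C.mk > 15]
11. n6.lab = "mkz"  ["m" ++ B₀.lab]
12. n6.ok = 24  [B₀.ok * -2 + 38]
13. n7.lim = true  [terminal]
14. n9.lim = false  [terminal]
15. n10.lim = false  [terminal]
16. n8.val = false  [f₀.lim and f₁.lim]
17. n8.lim = 29  [29]
18. n6.mk = 7  [B.ok - 17]
19. n1.mk = 11  [B₀.ok + B₁.mk - 3]
20. n0.hot = 0  [0]
21. n0.tag = false  [B.mk > 11]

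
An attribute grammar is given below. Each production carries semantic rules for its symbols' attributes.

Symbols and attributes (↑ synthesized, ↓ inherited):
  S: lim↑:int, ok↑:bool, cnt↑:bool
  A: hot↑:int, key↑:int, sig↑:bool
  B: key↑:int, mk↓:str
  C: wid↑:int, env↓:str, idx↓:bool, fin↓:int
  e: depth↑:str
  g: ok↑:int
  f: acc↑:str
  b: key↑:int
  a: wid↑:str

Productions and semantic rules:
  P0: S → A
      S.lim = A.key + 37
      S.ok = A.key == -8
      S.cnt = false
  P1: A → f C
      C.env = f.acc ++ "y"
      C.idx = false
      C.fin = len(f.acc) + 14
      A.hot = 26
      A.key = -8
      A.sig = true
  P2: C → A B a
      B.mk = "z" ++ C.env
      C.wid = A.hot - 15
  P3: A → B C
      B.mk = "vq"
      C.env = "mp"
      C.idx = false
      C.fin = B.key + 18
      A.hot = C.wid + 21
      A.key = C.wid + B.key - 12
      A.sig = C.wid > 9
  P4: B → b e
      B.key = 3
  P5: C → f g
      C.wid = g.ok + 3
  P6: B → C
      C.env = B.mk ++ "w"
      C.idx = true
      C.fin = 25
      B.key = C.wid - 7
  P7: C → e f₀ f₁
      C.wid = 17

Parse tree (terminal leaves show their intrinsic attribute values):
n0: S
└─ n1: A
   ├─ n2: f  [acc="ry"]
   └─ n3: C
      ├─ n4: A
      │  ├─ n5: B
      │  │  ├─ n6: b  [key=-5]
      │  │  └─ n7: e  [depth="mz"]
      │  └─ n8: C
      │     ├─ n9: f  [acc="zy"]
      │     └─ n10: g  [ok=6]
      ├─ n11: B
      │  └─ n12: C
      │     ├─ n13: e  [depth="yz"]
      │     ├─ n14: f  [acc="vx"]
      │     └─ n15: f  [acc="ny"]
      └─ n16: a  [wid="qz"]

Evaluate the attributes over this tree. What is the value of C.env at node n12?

1. n2.acc = "ry"  [terminal]
2. n3.env = "ryy"  [f.acc ++ "y"]
3. n3.idx = false  [false]
4. n3.fin = 16  [len(f.acc) + 14]
5. n5.mk = "vq"  ["vq"]
6. n6.key = -5  [terminal]
7. n7.depth = "mz"  [terminal]
8. n5.key = 3  [3]
9. n8.env = "mp"  ["mp"]
10. n8.idx = false  [false]
11. n8.fin = 21  [B.key + 18]
12. n9.acc = "zy"  [terminal]
13. n10.ok = 6  [terminal]
14. n8.wid = 9  [g.ok + 3]
15. n4.hot = 30  [C.wid + 21]
16. n4.key = 0  [C.wid + B.key - 12]
17. n4.sig = false  [C.wid > 9]
18. n11.mk = "zryy"  ["z" ++ C.env]
19. n12.env = "zryyw"  [B.mk ++ "w"]
20. n12.idx = true  [true]
21. n12.fin = 25  [25]
22. n13.depth = "yz"  [terminal]
23. n14.acc = "vx"  [terminal]
24. n15.acc = "ny"  [terminal]
25. n12.wid = 17  [17]
26. n11.key = 10  [C.wid - 7]
27. n16.wid = "qz"  [terminal]
28. n3.wid = 15  [A.hot - 15]
29. n1.hot = 26  [26]
30. n1.key = -8  [-8]
31. n1.sig = true  [true]
32. n0.lim = 29  [A.key + 37]
33. n0.ok = true  [A.key == -8]
34. n0.cnt = false  [false]

"zryyw"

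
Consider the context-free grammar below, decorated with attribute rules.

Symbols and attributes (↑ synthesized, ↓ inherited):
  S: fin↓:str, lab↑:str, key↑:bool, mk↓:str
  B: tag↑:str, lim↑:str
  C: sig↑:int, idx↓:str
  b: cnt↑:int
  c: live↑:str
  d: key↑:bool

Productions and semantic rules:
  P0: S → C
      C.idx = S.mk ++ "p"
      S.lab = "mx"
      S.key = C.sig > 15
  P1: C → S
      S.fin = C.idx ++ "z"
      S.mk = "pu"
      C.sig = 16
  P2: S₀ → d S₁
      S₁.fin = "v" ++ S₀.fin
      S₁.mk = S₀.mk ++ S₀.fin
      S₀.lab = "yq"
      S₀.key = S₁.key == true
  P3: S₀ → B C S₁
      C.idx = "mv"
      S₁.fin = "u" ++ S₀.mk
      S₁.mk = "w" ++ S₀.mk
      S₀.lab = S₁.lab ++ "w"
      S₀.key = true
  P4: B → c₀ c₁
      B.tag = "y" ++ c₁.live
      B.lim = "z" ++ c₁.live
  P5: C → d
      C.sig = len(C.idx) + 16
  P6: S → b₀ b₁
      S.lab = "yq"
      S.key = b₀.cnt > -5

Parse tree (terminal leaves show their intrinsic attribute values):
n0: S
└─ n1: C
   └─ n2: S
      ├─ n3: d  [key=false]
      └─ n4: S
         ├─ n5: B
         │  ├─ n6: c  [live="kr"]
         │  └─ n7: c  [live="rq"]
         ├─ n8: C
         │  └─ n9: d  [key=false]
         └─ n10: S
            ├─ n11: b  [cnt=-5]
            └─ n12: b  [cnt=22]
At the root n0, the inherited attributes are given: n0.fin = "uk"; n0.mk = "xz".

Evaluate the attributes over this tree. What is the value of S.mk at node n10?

"wpuxzpz"

1. n0.fin = "uk"  [given at root]
2. n0.mk = "xz"  [given at root]
3. n1.idx = "xzp"  [S.mk ++ "p"]
4. n2.fin = "xzpz"  [C.idx ++ "z"]
5. n2.mk = "pu"  ["pu"]
6. n3.key = false  [terminal]
7. n4.fin = "vxzpz"  ["v" ++ S₀.fin]
8. n4.mk = "puxzpz"  [S₀.mk ++ S₀.fin]
9. n6.live = "kr"  [terminal]
10. n7.live = "rq"  [terminal]
11. n5.tag = "yrq"  ["y" ++ c₁.live]
12. n5.lim = "zrq"  ["z" ++ c₁.live]
13. n8.idx = "mv"  ["mv"]
14. n9.key = false  [terminal]
15. n8.sig = 18  [len(C.idx) + 16]
16. n10.fin = "upuxzpz"  ["u" ++ S₀.mk]
17. n10.mk = "wpuxzpz"  ["w" ++ S₀.mk]
18. n11.cnt = -5  [terminal]
19. n12.cnt = 22  [terminal]
20. n10.lab = "yq"  ["yq"]
21. n10.key = false  [b₀.cnt > -5]
22. n4.lab = "yqw"  [S₁.lab ++ "w"]
23. n4.key = true  [true]
24. n2.lab = "yq"  ["yq"]
25. n2.key = true  [S₁.key == true]
26. n1.sig = 16  [16]
27. n0.lab = "mx"  ["mx"]
28. n0.key = true  [C.sig > 15]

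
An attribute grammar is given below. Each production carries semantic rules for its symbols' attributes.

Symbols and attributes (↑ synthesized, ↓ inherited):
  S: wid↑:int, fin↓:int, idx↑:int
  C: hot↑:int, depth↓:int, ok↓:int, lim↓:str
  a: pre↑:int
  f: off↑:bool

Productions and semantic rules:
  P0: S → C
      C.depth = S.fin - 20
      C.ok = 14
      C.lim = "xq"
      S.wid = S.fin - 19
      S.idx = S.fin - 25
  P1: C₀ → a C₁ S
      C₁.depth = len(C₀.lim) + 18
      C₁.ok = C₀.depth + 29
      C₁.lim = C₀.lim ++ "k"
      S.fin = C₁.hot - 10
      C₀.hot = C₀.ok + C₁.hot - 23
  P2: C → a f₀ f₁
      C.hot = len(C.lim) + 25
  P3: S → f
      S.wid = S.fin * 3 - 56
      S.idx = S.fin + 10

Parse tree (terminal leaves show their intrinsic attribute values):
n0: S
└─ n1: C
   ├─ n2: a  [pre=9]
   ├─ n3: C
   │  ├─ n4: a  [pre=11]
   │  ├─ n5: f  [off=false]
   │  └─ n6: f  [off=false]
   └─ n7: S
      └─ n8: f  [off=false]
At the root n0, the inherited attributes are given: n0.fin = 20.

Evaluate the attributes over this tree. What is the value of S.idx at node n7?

28

1. n0.fin = 20  [given at root]
2. n1.depth = 0  [S.fin - 20]
3. n1.ok = 14  [14]
4. n1.lim = "xq"  ["xq"]
5. n2.pre = 9  [terminal]
6. n3.depth = 20  [len(C₀.lim) + 18]
7. n3.ok = 29  [C₀.depth + 29]
8. n3.lim = "xqk"  [C₀.lim ++ "k"]
9. n4.pre = 11  [terminal]
10. n5.off = false  [terminal]
11. n6.off = false  [terminal]
12. n3.hot = 28  [len(C.lim) + 25]
13. n7.fin = 18  [C₁.hot - 10]
14. n8.off = false  [terminal]
15. n7.wid = -2  [S.fin * 3 - 56]
16. n7.idx = 28  [S.fin + 10]
17. n1.hot = 19  [C₀.ok + C₁.hot - 23]
18. n0.wid = 1  [S.fin - 19]
19. n0.idx = -5  [S.fin - 25]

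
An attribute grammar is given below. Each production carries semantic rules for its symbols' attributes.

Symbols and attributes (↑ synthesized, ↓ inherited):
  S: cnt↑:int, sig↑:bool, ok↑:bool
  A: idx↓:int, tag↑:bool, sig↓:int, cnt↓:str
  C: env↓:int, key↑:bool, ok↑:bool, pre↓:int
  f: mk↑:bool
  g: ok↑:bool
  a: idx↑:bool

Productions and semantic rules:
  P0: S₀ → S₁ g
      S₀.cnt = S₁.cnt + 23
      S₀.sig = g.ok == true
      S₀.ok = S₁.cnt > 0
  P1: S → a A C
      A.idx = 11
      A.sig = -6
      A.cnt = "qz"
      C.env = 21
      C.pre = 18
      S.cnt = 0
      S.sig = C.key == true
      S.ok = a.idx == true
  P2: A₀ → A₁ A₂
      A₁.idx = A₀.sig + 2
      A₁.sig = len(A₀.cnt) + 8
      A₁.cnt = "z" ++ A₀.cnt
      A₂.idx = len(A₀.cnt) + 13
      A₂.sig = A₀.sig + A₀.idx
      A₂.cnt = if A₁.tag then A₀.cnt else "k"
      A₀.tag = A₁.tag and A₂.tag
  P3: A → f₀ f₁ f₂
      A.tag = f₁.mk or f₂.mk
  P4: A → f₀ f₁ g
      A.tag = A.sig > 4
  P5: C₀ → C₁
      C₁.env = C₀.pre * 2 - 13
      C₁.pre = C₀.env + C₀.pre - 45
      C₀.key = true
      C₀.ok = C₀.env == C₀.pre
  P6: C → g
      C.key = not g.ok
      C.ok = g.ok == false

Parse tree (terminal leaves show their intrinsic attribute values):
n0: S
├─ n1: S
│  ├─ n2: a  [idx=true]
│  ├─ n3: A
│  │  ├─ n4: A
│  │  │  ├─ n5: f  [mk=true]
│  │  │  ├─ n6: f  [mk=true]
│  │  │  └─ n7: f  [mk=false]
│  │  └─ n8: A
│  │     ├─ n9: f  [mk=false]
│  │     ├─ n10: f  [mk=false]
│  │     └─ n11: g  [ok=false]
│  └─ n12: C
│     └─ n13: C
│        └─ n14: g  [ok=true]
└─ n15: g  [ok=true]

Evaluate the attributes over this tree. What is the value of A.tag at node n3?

true

1. n2.idx = true  [terminal]
2. n3.idx = 11  [11]
3. n3.sig = -6  [-6]
4. n3.cnt = "qz"  ["qz"]
5. n4.idx = -4  [A₀.sig + 2]
6. n4.sig = 10  [len(A₀.cnt) + 8]
7. n4.cnt = "zqz"  ["z" ++ A₀.cnt]
8. n5.mk = true  [terminal]
9. n6.mk = true  [terminal]
10. n7.mk = false  [terminal]
11. n4.tag = true  [f₁.mk or f₂.mk]
12. n8.idx = 15  [len(A₀.cnt) + 13]
13. n8.sig = 5  [A₀.sig + A₀.idx]
14. n8.cnt = "qz"  [if A₁.tag then A₀.cnt else "k"]
15. n9.mk = false  [terminal]
16. n10.mk = false  [terminal]
17. n11.ok = false  [terminal]
18. n8.tag = true  [A.sig > 4]
19. n3.tag = true  [A₁.tag and A₂.tag]
20. n12.env = 21  [21]
21. n12.pre = 18  [18]
22. n13.env = 23  [C₀.pre * 2 - 13]
23. n13.pre = -6  [C₀.env + C₀.pre - 45]
24. n14.ok = true  [terminal]
25. n13.key = false  [not g.ok]
26. n13.ok = false  [g.ok == false]
27. n12.key = true  [true]
28. n12.ok = false  [C₀.env == C₀.pre]
29. n1.cnt = 0  [0]
30. n1.sig = true  [C.key == true]
31. n1.ok = true  [a.idx == true]
32. n15.ok = true  [terminal]
33. n0.cnt = 23  [S₁.cnt + 23]
34. n0.sig = true  [g.ok == true]
35. n0.ok = false  [S₁.cnt > 0]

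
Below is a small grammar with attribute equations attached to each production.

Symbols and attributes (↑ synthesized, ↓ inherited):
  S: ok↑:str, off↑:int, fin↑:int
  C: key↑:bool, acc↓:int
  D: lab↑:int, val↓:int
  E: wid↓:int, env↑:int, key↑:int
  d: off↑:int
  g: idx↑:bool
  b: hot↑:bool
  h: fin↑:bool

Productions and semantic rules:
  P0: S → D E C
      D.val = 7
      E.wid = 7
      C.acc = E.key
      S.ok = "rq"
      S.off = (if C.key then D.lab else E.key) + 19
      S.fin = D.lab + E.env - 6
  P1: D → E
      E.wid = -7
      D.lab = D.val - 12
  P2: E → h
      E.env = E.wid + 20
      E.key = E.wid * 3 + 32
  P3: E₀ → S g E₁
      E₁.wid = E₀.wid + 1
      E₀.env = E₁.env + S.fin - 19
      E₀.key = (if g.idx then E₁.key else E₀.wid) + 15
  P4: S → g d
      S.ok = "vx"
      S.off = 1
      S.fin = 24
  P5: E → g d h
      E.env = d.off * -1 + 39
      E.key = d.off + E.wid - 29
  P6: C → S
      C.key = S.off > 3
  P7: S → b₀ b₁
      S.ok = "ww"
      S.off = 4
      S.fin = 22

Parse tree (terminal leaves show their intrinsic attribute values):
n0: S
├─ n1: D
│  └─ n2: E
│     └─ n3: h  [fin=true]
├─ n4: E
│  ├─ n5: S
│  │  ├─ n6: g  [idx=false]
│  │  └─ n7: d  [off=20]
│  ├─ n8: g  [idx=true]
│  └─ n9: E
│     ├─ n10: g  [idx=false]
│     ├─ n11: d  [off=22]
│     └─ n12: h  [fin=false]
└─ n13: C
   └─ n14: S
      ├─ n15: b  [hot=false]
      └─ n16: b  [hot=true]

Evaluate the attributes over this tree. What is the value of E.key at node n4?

1. n1.val = 7  [7]
2. n2.wid = -7  [-7]
3. n3.fin = true  [terminal]
4. n2.env = 13  [E.wid + 20]
5. n2.key = 11  [E.wid * 3 + 32]
6. n1.lab = -5  [D.val - 12]
7. n4.wid = 7  [7]
8. n6.idx = false  [terminal]
9. n7.off = 20  [terminal]
10. n5.ok = "vx"  ["vx"]
11. n5.off = 1  [1]
12. n5.fin = 24  [24]
13. n8.idx = true  [terminal]
14. n9.wid = 8  [E₀.wid + 1]
15. n10.idx = false  [terminal]
16. n11.off = 22  [terminal]
17. n12.fin = false  [terminal]
18. n9.env = 17  [d.off * -1 + 39]
19. n9.key = 1  [d.off + E.wid - 29]
20. n4.env = 22  [E₁.env + S.fin - 19]
21. n4.key = 16  [(if g.idx then E₁.key else E₀.wid) + 15]
22. n13.acc = 16  [E.key]
23. n15.hot = false  [terminal]
24. n16.hot = true  [terminal]
25. n14.ok = "ww"  ["ww"]
26. n14.off = 4  [4]
27. n14.fin = 22  [22]
28. n13.key = true  [S.off > 3]
29. n0.ok = "rq"  ["rq"]
30. n0.off = 14  [(if C.key then D.lab else E.key) + 19]
31. n0.fin = 11  [D.lab + E.env - 6]

16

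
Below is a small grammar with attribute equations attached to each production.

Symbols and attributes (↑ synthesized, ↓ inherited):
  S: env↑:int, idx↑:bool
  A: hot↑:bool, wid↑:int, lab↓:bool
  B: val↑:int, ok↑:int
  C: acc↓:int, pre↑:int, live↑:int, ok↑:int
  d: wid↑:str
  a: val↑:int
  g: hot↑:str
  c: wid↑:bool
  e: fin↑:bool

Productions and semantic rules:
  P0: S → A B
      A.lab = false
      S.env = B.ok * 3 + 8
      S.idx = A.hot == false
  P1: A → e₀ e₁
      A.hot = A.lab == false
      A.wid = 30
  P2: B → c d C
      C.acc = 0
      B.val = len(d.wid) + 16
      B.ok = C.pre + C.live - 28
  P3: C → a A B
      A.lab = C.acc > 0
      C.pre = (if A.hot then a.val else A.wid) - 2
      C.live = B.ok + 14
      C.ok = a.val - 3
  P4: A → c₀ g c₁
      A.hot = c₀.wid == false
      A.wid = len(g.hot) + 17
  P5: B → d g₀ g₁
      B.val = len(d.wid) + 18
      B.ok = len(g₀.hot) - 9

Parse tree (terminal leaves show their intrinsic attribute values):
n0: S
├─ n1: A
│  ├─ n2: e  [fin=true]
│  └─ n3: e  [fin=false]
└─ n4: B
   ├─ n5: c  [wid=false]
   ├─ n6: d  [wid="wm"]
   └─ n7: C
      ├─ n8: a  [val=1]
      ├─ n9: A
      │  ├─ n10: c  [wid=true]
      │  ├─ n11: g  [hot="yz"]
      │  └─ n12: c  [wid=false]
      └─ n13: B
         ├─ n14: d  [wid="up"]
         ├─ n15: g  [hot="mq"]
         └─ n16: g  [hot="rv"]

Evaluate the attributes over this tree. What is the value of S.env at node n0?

1. n1.lab = false  [false]
2. n2.fin = true  [terminal]
3. n3.fin = false  [terminal]
4. n1.hot = true  [A.lab == false]
5. n1.wid = 30  [30]
6. n5.wid = false  [terminal]
7. n6.wid = "wm"  [terminal]
8. n7.acc = 0  [0]
9. n8.val = 1  [terminal]
10. n9.lab = false  [C.acc > 0]
11. n10.wid = true  [terminal]
12. n11.hot = "yz"  [terminal]
13. n12.wid = false  [terminal]
14. n9.hot = false  [c₀.wid == false]
15. n9.wid = 19  [len(g.hot) + 17]
16. n14.wid = "up"  [terminal]
17. n15.hot = "mq"  [terminal]
18. n16.hot = "rv"  [terminal]
19. n13.val = 20  [len(d.wid) + 18]
20. n13.ok = -7  [len(g₀.hot) - 9]
21. n7.pre = 17  [(if A.hot then a.val else A.wid) - 2]
22. n7.live = 7  [B.ok + 14]
23. n7.ok = -2  [a.val - 3]
24. n4.val = 18  [len(d.wid) + 16]
25. n4.ok = -4  [C.pre + C.live - 28]
26. n0.env = -4  [B.ok * 3 + 8]
27. n0.idx = false  [A.hot == false]

-4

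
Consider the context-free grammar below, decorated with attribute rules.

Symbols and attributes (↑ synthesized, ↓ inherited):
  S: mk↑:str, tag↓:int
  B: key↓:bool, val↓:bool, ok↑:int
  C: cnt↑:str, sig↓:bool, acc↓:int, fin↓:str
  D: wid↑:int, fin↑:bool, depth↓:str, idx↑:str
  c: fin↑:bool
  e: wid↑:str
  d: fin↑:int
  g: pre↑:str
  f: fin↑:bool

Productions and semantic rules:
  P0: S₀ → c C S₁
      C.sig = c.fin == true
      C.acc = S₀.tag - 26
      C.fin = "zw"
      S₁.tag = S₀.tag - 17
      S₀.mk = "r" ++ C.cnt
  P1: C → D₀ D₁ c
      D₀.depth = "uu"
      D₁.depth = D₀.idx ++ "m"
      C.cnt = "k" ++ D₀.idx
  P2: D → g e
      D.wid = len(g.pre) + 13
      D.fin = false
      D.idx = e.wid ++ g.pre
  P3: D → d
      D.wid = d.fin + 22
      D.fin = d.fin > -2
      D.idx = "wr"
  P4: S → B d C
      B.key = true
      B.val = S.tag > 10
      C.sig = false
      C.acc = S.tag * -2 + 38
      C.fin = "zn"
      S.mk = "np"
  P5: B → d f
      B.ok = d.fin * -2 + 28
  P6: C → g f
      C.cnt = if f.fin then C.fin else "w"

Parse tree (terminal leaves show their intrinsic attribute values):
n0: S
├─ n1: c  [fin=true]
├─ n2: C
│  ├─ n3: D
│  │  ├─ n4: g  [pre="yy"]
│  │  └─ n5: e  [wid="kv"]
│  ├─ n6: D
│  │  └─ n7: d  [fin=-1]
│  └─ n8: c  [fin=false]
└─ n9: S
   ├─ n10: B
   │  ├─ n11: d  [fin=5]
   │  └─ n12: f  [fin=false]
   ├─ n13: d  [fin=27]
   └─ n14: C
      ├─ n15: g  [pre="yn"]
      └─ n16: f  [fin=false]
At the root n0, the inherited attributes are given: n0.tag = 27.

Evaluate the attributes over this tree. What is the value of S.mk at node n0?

1. n0.tag = 27  [given at root]
2. n1.fin = true  [terminal]
3. n2.sig = true  [c.fin == true]
4. n2.acc = 1  [S₀.tag - 26]
5. n2.fin = "zw"  ["zw"]
6. n3.depth = "uu"  ["uu"]
7. n4.pre = "yy"  [terminal]
8. n5.wid = "kv"  [terminal]
9. n3.wid = 15  [len(g.pre) + 13]
10. n3.fin = false  [false]
11. n3.idx = "kvyy"  [e.wid ++ g.pre]
12. n6.depth = "kvyym"  [D₀.idx ++ "m"]
13. n7.fin = -1  [terminal]
14. n6.wid = 21  [d.fin + 22]
15. n6.fin = true  [d.fin > -2]
16. n6.idx = "wr"  ["wr"]
17. n8.fin = false  [terminal]
18. n2.cnt = "kkvyy"  ["k" ++ D₀.idx]
19. n9.tag = 10  [S₀.tag - 17]
20. n10.key = true  [true]
21. n10.val = false  [S.tag > 10]
22. n11.fin = 5  [terminal]
23. n12.fin = false  [terminal]
24. n10.ok = 18  [d.fin * -2 + 28]
25. n13.fin = 27  [terminal]
26. n14.sig = false  [false]
27. n14.acc = 18  [S.tag * -2 + 38]
28. n14.fin = "zn"  ["zn"]
29. n15.pre = "yn"  [terminal]
30. n16.fin = false  [terminal]
31. n14.cnt = "w"  [if f.fin then C.fin else "w"]
32. n9.mk = "np"  ["np"]
33. n0.mk = "rkkvyy"  ["r" ++ C.cnt]

"rkkvyy"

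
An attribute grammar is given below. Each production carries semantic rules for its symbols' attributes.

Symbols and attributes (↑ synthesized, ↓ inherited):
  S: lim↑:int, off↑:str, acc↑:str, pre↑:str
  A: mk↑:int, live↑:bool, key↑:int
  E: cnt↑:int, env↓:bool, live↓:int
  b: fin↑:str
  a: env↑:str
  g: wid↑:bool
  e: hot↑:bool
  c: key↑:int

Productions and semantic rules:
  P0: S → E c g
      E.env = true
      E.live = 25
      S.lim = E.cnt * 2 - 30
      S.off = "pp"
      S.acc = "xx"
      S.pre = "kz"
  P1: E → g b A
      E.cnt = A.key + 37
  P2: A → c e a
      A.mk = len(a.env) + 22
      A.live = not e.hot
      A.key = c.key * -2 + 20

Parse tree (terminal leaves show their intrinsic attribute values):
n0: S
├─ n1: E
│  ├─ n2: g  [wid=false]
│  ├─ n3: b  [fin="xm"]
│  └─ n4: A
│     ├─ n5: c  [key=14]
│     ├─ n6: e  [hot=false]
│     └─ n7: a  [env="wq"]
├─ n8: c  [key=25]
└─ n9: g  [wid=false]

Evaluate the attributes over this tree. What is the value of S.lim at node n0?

28

1. n1.env = true  [true]
2. n1.live = 25  [25]
3. n2.wid = false  [terminal]
4. n3.fin = "xm"  [terminal]
5. n5.key = 14  [terminal]
6. n6.hot = false  [terminal]
7. n7.env = "wq"  [terminal]
8. n4.mk = 24  [len(a.env) + 22]
9. n4.live = true  [not e.hot]
10. n4.key = -8  [c.key * -2 + 20]
11. n1.cnt = 29  [A.key + 37]
12. n8.key = 25  [terminal]
13. n9.wid = false  [terminal]
14. n0.lim = 28  [E.cnt * 2 - 30]
15. n0.off = "pp"  ["pp"]
16. n0.acc = "xx"  ["xx"]
17. n0.pre = "kz"  ["kz"]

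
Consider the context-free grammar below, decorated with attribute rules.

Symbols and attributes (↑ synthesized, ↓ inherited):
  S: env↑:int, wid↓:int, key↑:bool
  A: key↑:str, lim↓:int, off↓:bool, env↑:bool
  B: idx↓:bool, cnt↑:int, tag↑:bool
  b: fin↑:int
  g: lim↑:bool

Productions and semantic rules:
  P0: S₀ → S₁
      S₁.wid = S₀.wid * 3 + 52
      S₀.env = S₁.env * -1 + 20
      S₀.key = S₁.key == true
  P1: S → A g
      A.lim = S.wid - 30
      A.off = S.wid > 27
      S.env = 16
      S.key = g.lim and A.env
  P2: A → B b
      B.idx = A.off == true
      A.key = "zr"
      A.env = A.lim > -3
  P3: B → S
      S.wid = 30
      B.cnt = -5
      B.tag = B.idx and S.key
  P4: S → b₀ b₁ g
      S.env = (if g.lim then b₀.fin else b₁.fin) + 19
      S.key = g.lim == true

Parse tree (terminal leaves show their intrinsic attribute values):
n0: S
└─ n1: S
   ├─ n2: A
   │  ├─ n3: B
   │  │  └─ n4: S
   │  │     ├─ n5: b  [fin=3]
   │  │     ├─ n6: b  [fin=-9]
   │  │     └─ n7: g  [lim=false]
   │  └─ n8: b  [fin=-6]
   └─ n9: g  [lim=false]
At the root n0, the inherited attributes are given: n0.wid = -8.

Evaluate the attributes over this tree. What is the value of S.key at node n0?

1. n0.wid = -8  [given at root]
2. n1.wid = 28  [S₀.wid * 3 + 52]
3. n2.lim = -2  [S.wid - 30]
4. n2.off = true  [S.wid > 27]
5. n3.idx = true  [A.off == true]
6. n4.wid = 30  [30]
7. n5.fin = 3  [terminal]
8. n6.fin = -9  [terminal]
9. n7.lim = false  [terminal]
10. n4.env = 10  [(if g.lim then b₀.fin else b₁.fin) + 19]
11. n4.key = false  [g.lim == true]
12. n3.cnt = -5  [-5]
13. n3.tag = false  [B.idx and S.key]
14. n8.fin = -6  [terminal]
15. n2.key = "zr"  ["zr"]
16. n2.env = true  [A.lim > -3]
17. n9.lim = false  [terminal]
18. n1.env = 16  [16]
19. n1.key = false  [g.lim and A.env]
20. n0.env = 4  [S₁.env * -1 + 20]
21. n0.key = false  [S₁.key == true]

false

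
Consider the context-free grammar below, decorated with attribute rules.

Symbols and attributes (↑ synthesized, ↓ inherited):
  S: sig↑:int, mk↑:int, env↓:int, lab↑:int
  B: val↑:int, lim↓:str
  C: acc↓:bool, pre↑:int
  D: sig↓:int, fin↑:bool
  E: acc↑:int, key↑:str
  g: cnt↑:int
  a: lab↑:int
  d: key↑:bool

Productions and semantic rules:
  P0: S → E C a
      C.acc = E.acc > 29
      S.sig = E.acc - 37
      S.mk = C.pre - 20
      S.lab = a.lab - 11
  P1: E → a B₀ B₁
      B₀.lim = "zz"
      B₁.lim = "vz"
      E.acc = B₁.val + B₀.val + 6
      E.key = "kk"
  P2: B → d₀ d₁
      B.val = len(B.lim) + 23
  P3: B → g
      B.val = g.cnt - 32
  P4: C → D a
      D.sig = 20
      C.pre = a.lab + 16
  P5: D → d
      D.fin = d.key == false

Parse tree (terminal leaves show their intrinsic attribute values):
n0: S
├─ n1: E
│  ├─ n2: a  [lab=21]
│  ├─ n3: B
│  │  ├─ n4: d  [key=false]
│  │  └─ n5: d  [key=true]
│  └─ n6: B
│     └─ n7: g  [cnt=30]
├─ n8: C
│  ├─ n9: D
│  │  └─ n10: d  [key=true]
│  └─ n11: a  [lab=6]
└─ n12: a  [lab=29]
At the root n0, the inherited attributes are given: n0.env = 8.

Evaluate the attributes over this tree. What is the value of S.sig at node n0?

-8

1. n0.env = 8  [given at root]
2. n2.lab = 21  [terminal]
3. n3.lim = "zz"  ["zz"]
4. n4.key = false  [terminal]
5. n5.key = true  [terminal]
6. n3.val = 25  [len(B.lim) + 23]
7. n6.lim = "vz"  ["vz"]
8. n7.cnt = 30  [terminal]
9. n6.val = -2  [g.cnt - 32]
10. n1.acc = 29  [B₁.val + B₀.val + 6]
11. n1.key = "kk"  ["kk"]
12. n8.acc = false  [E.acc > 29]
13. n9.sig = 20  [20]
14. n10.key = true  [terminal]
15. n9.fin = false  [d.key == false]
16. n11.lab = 6  [terminal]
17. n8.pre = 22  [a.lab + 16]
18. n12.lab = 29  [terminal]
19. n0.sig = -8  [E.acc - 37]
20. n0.mk = 2  [C.pre - 20]
21. n0.lab = 18  [a.lab - 11]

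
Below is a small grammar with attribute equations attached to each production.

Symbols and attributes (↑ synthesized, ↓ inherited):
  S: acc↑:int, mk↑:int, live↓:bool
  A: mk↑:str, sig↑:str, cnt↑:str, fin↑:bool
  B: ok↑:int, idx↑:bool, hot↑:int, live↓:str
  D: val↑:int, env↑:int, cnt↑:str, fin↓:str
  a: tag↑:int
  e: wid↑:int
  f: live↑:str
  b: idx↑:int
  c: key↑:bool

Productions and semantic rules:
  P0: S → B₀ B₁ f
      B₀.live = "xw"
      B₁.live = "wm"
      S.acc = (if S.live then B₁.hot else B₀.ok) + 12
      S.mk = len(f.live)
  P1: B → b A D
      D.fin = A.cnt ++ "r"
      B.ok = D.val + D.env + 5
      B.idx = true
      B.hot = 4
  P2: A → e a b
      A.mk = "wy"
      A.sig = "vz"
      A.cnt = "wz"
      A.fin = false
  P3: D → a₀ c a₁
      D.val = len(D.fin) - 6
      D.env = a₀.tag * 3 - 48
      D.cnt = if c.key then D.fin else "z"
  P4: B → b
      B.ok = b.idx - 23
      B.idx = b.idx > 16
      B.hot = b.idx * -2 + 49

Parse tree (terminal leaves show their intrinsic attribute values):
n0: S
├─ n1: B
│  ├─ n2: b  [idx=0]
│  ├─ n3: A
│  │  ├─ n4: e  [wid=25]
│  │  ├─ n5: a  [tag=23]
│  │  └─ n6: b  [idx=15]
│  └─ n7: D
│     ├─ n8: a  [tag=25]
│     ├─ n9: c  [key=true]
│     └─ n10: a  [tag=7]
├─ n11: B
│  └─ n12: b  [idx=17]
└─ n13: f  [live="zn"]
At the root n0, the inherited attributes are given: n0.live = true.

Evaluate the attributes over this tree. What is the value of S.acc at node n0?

1. n0.live = true  [given at root]
2. n1.live = "xw"  ["xw"]
3. n2.idx = 0  [terminal]
4. n4.wid = 25  [terminal]
5. n5.tag = 23  [terminal]
6. n6.idx = 15  [terminal]
7. n3.mk = "wy"  ["wy"]
8. n3.sig = "vz"  ["vz"]
9. n3.cnt = "wz"  ["wz"]
10. n3.fin = false  [false]
11. n7.fin = "wzr"  [A.cnt ++ "r"]
12. n8.tag = 25  [terminal]
13. n9.key = true  [terminal]
14. n10.tag = 7  [terminal]
15. n7.val = -3  [len(D.fin) - 6]
16. n7.env = 27  [a₀.tag * 3 - 48]
17. n7.cnt = "wzr"  [if c.key then D.fin else "z"]
18. n1.ok = 29  [D.val + D.env + 5]
19. n1.idx = true  [true]
20. n1.hot = 4  [4]
21. n11.live = "wm"  ["wm"]
22. n12.idx = 17  [terminal]
23. n11.ok = -6  [b.idx - 23]
24. n11.idx = true  [b.idx > 16]
25. n11.hot = 15  [b.idx * -2 + 49]
26. n13.live = "zn"  [terminal]
27. n0.acc = 27  [(if S.live then B₁.hot else B₀.ok) + 12]
28. n0.mk = 2  [len(f.live)]

27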